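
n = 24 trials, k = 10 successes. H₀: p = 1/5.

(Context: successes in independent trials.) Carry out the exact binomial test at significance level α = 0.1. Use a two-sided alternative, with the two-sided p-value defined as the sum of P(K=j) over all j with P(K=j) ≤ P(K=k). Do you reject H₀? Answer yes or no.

Exact binomial: n=24, k=10, p₀=1/5=0.2000
P(X=j) = C(n,j)·p₀^j·(1−p₀)^(n−j); p = Σ P(X=j) over j with P(X=j) ≤ P(X=10)
p-value (two-sided) = 0.01734
At α=0.1: p < α → reject H₀

reject H₀: yes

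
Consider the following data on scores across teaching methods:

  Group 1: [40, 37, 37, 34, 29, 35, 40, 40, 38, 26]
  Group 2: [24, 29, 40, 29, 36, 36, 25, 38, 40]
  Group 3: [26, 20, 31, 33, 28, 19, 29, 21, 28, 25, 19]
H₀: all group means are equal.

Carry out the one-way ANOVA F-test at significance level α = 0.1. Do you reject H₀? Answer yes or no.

Group means [35.60, 33.00, 25.36], grand mean 31.067
SSB = Σnᵢ(x̄ᵢ−x̄)² = 596.921; SSW = ΣΣ(x−x̄ᵢ)² = 770.945
MSB = 596.921/2 = 298.4606; MSW = 770.945/27 = 28.5535
F = MSB/MSW = 10.4527
df = (2, 27)
p-value (upper-tail) = 0.00043
At α=0.1: p < α → reject H₀

reject H₀: yes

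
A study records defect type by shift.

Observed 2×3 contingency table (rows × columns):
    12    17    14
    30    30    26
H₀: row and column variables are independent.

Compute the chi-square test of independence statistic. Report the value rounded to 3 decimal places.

test statistic = 0.649

Row totals [43, 86], col totals [42, 47, 40], n=129
χ² = (12−14.00)²/14.00 + (17−15.67)²/15.67 + (14−13.33)²/13.33 + (30−28.00)²/28.00 + (30−31.33)²/31.33 + (26−26.67)²/26.67 = 0.6488
df = 2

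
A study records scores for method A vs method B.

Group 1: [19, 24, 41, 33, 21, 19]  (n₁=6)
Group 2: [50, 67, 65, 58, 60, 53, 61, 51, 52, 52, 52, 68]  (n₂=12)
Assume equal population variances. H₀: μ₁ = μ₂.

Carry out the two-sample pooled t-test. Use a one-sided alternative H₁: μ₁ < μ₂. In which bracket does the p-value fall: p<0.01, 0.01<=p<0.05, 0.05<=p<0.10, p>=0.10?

p-value bracket: p<0.01

x̄₁=26.167, s₁=8.954, n₁=6
x̄₂=57.417, s₂=6.640, n₂=12
s_p² = [5·8.954² + 11·6.640²]/16 = 55.3594
SE = √(s_p²·(1/6+1/12)) = 3.7202
t = (26.167−57.417)/3.7202 = -8.4001
df = 16
p-value (one-sided, H₁ less) = 0.00000
→ bracket: p<0.01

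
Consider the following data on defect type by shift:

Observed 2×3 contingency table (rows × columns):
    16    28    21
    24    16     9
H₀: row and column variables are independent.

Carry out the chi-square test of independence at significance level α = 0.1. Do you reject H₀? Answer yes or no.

reject H₀: yes

Row totals [65, 49], col totals [40, 44, 30], n=114
χ² = (16−22.81)²/22.81 + (28−25.09)²/25.09 + (21−17.11)²/17.11 + (24−17.19)²/17.19 + (16−18.91)²/18.91 + (9−12.89)²/12.89 = 7.5764
df = 2
p-value (upper-tail) = 0.02264
At α=0.1: p < α → reject H₀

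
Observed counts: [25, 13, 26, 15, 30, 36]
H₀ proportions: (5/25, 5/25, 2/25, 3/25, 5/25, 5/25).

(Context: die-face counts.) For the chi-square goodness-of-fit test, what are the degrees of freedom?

degrees of freedom = 5

df = k − 1 = 6 − 1 = 5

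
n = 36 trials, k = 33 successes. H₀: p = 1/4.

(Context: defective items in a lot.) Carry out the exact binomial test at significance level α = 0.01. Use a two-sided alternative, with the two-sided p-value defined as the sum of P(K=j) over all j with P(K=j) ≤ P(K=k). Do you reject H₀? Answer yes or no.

Exact binomial: n=36, k=33, p₀=1/4=0.2500
P(X=j) = C(n,j)·p₀^j·(1−p₀)^(n−j); p = Σ P(X=j) over j with P(X=j) ≤ P(X=33)
p-value (two-sided) = 0.00000
At α=0.01: p < α → reject H₀

reject H₀: yes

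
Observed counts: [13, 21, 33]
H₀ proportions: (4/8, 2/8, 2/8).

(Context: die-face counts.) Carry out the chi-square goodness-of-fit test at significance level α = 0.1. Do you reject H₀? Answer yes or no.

n = 67; E_i = n·p_i = [33.50, 16.75, 16.75]
χ² = (13−33.50)²/33.50 + (21−16.75)²/16.75 + (33−16.75)²/16.75 = 29.3881
df = 2
p-value (upper-tail) = 0.00000
At α=0.1: p < α → reject H₀

reject H₀: yes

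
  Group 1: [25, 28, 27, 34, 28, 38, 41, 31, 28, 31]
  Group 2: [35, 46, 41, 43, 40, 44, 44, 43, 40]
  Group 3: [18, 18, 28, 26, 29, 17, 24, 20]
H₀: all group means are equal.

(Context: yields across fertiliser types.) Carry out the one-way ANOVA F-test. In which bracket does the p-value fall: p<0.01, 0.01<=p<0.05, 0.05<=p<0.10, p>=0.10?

p-value bracket: p<0.01

Group means [31.10, 41.78, 22.50], grand mean 32.111
SSB = Σnᵢ(x̄ᵢ−x̄)² = 1590.211; SSW = ΣΣ(x−x̄ᵢ)² = 484.456
MSB = 1590.211/2 = 795.1056; MSW = 484.456/24 = 20.1856
F = MSB/MSW = 39.3896
df = (2, 24)
p-value (upper-tail) = 0.00000
→ bracket: p<0.01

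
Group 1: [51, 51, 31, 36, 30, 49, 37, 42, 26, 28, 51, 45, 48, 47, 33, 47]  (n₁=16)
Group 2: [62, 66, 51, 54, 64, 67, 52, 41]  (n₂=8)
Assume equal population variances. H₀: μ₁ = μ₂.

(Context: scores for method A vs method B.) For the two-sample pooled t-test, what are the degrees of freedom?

df = n₁ + n₂ − 2 = 16 + 8 − 2 = 22

degrees of freedom = 22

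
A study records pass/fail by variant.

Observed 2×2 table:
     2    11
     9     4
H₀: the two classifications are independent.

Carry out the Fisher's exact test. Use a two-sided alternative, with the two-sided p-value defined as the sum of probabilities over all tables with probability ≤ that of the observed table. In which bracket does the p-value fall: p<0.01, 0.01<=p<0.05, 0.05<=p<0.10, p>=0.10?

Margins: r₁=13, r₂=13, c₁=11, c₂=15, n=26
p_obs = C(13,2)·C(13,9)/C(26,11); sum pmf over tables with pmf ≤ p_obs
p-value (two-sided) = 0.01542
→ bracket: 0.01<=p<0.05

p-value bracket: 0.01<=p<0.05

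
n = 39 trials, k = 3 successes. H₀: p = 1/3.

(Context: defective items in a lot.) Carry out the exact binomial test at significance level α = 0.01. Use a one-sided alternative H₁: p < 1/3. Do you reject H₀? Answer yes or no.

reject H₀: yes

Exact binomial: n=39, k=3, p₀=1/3=0.3333
P(X≤3) from Σ C(n,i)·p₀^i·(1−p₀)^(n−i)
p-value (one-sided, H₁ less) = 0.00018
At α=0.01: p < α → reject H₀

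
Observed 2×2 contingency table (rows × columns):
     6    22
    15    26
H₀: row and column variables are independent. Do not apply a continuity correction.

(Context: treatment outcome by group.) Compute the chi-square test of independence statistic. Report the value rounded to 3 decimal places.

test statistic = 1.805

Row totals [28, 41], col totals [21, 48], n=69
χ² = (6−8.52)²/8.52 + (22−19.48)²/19.48 + (15−12.48)²/12.48 + (26−28.52)²/28.52 = 1.8053
df = 1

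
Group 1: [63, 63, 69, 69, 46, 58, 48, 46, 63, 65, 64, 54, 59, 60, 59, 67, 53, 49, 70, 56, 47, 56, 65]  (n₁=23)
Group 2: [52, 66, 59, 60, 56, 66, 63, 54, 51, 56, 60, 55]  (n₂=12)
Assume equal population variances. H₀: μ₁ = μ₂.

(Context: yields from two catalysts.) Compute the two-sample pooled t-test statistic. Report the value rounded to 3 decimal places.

x̄₁=58.652, s₁=7.720, n₁=23
x̄₂=58.167, s₂=5.042, n₂=12
s_p² = [22·7.720² + 11·5.042²]/33 = 48.2086
SE = √(s_p²·(1/23+1/12)) = 2.4725
t = (58.652−58.167)/2.4725 = 0.1964
df = 33

test statistic = 0.196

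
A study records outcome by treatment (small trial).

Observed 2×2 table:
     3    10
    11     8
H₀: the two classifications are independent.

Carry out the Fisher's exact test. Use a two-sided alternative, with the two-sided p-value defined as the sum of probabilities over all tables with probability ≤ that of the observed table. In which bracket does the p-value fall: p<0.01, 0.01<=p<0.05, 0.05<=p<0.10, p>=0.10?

p-value bracket: 0.05<=p<0.10

Margins: r₁=13, r₂=19, c₁=14, c₂=18, n=32
p_obs = C(13,3)·C(19,11)/C(32,14); sum pmf over tables with pmf ≤ p_obs
p-value (two-sided) = 0.07511
→ bracket: 0.05<=p<0.10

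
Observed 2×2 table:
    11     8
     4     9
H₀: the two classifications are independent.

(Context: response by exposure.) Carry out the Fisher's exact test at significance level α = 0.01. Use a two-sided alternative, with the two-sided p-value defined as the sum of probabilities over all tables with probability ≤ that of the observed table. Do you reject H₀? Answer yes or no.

reject H₀: no

Margins: r₁=19, r₂=13, c₁=15, c₂=17, n=32
p_obs = C(19,11)·C(13,4)/C(32,15); sum pmf over tables with pmf ≤ p_obs
p-value (two-sided) = 0.16574
At α=0.01: p ≥ α → fail to reject H₀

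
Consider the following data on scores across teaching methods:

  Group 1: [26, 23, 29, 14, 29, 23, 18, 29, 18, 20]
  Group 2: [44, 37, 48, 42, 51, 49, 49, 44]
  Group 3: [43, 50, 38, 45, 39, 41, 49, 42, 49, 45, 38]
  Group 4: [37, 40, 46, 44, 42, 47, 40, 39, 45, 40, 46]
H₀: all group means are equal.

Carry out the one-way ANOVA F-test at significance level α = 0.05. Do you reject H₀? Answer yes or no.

Group means [22.90, 45.50, 43.55, 42.36], grand mean 38.450
SSB = Σnᵢ(x̄ᵢ−x̄)² = 3269.727; SSW = ΣΣ(x−x̄ᵢ)² = 718.173
MSB = 3269.727/3 = 1089.9091; MSW = 718.173/36 = 19.9492
F = MSB/MSW = 54.6341
df = (3, 36)
p-value (upper-tail) = 0.00000
At α=0.05: p < α → reject H₀

reject H₀: yes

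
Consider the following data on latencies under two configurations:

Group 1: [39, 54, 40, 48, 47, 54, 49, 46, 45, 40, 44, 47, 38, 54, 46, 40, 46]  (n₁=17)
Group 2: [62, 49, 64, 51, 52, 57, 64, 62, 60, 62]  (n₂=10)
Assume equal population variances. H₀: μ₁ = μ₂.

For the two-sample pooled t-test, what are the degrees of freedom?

df = n₁ + n₂ − 2 = 17 + 10 − 2 = 25

degrees of freedom = 25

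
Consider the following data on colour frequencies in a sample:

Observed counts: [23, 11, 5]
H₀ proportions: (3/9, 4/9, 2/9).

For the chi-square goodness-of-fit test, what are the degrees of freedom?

df = k − 1 = 3 − 1 = 2

degrees of freedom = 2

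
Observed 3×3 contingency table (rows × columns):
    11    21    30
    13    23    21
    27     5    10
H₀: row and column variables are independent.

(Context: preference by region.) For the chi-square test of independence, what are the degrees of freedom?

degrees of freedom = 4

df = (r−1)(c−1) = (3−1)·(3−1) = 4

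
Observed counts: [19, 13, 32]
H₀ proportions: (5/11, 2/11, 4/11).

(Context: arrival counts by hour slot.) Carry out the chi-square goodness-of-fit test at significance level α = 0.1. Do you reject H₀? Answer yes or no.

n = 64; E_i = n·p_i = [29.09, 11.64, 23.27]
χ² = (19−29.09)²/29.09 + (13−11.64)²/11.64 + (32−23.27)²/23.27 = 6.9328
df = 2
p-value (upper-tail) = 0.03123
At α=0.1: p < α → reject H₀

reject H₀: yes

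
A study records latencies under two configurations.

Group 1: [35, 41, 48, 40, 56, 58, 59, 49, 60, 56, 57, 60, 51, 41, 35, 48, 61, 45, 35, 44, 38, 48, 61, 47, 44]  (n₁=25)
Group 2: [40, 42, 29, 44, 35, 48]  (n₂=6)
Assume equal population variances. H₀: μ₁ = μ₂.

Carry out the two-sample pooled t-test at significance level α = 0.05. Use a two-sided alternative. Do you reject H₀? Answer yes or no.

x̄₁=48.680, s₁=8.816, n₁=25
x̄₂=39.667, s₂=6.772, n₂=6
s_p² = [24·8.816² + 5·6.772²]/29 = 72.2336
SE = √(s_p²·(1/25+1/6)) = 3.8637
t = (48.680−39.667)/3.8637 = 2.3328
df = 29
p-value (two-sided) = 0.02680
At α=0.05: p < α → reject H₀

reject H₀: yes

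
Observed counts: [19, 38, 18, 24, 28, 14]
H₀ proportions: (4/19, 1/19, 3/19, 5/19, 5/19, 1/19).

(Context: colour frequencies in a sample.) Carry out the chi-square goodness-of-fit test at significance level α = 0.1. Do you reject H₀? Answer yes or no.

reject H₀: yes

n = 141; E_i = n·p_i = [29.68, 7.42, 22.26, 37.11, 37.11, 7.42]
χ² = (19−29.68)²/29.68 + (38−7.42)²/7.42 + (18−22.26)²/22.26 + (24−37.11)²/37.11 + (28−37.11)²/37.11 + (14−7.42)²/7.42 = 143.3599
df = 5
p-value (upper-tail) = 0.00000
At α=0.1: p < α → reject H₀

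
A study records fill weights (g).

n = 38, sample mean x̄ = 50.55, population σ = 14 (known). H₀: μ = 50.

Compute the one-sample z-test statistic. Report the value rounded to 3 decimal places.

SE = σ/√n = 14/√38 = 2.2711
z = (x̄−μ₀)/SE = (50.55−50)/2.2711 = 0.2422

test statistic = 0.242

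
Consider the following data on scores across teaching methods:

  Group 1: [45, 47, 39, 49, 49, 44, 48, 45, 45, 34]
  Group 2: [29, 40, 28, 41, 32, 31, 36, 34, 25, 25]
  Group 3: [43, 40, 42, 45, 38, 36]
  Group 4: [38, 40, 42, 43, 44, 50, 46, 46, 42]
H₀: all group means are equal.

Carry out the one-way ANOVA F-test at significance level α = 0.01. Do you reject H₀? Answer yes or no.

Group means [44.50, 32.10, 40.67, 43.44], grand mean 40.029
SSB = Σnᵢ(x̄ᵢ−x̄)² = 936.016; SSW = ΣΣ(x−x̄ᵢ)² = 646.956
MSB = 936.016/3 = 312.0053; MSW = 646.956/31 = 20.8695
F = MSB/MSW = 14.9503
df = (3, 31)
p-value (upper-tail) = 0.00000
At α=0.01: p < α → reject H₀

reject H₀: yes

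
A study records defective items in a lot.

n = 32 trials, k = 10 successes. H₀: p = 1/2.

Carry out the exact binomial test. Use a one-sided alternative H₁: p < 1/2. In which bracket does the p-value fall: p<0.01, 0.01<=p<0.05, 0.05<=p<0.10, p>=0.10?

Exact binomial: n=32, k=10, p₀=1/2=0.5000
P(X≤10) from Σ C(n,i)·p₀^i·(1−p₀)^(n−i)
p-value (one-sided, H₁ less) = 0.02505
→ bracket: 0.01<=p<0.05

p-value bracket: 0.01<=p<0.05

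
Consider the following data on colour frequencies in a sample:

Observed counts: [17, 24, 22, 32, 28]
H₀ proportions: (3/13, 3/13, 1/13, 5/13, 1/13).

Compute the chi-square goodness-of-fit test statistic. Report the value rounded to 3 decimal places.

n = 123; E_i = n·p_i = [28.38, 28.38, 9.46, 47.31, 9.46]
χ² = (17−28.38)²/28.38 + (24−28.38)²/28.38 + (22−9.46)²/9.46 + (32−47.31)²/47.31 + (28−9.46)²/9.46 = 63.1360
df = 4

test statistic = 63.136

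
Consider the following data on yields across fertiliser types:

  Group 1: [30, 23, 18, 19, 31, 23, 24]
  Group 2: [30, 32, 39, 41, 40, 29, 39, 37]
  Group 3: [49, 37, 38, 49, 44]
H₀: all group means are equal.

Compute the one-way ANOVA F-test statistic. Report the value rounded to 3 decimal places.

Group means [24.00, 35.88, 43.40], grand mean 33.600
SSB = Σnᵢ(x̄ᵢ−x̄)² = 1166.725; SSW = ΣΣ(x−x̄ᵢ)² = 442.075
MSB = 1166.725/2 = 583.3625; MSW = 442.075/17 = 26.0044
F = MSB/MSW = 22.4332
df = (2, 17)

test statistic = 22.433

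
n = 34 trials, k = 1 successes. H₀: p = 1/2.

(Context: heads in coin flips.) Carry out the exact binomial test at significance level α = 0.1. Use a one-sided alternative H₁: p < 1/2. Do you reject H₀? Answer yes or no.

Exact binomial: n=34, k=1, p₀=1/2=0.5000
P(X≤1) from Σ C(n,i)·p₀^i·(1−p₀)^(n−i)
p-value (one-sided, H₁ less) = 0.00000
At α=0.1: p < α → reject H₀

reject H₀: yes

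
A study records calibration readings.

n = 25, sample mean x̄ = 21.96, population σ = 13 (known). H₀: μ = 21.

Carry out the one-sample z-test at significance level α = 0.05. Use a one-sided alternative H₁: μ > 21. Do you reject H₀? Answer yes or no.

SE = σ/√n = 13/√25 = 2.6000
z = (x̄−μ₀)/SE = (21.96−21)/2.6000 = 0.3692
p-value (one-sided, H₁ greater) = 0.35598
At α=0.05: p ≥ α → fail to reject H₀

reject H₀: no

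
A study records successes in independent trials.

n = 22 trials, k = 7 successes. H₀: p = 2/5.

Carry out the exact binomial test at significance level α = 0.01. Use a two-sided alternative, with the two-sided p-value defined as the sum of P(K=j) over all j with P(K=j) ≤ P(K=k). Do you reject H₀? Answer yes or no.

Exact binomial: n=22, k=7, p₀=2/5=0.4000
P(X=j) = C(n,j)·p₀^j·(1−p₀)^(n−j); p = Σ P(X=j) over j with P(X=j) ≤ P(X=7)
p-value (two-sided) = 0.51787
At α=0.01: p ≥ α → fail to reject H₀

reject H₀: no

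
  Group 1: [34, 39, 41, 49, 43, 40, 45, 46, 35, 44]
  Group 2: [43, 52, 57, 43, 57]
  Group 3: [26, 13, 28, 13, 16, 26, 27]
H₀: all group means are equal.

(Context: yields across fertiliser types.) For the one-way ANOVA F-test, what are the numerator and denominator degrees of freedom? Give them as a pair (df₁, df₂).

k = 3 groups, N = 22 total
df = (k−1, N−k) = (3−1, 22−3) = (2, 19)

degrees of freedom = [2, 19]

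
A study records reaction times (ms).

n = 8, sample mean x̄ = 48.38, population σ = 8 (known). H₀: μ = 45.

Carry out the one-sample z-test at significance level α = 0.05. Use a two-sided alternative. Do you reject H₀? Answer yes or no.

reject H₀: no

SE = σ/√n = 8/√8 = 2.8284
z = (x̄−μ₀)/SE = (48.38−45)/2.8284 = 1.1950
p-value (two-sided) = 0.23208
At α=0.05: p ≥ α → fail to reject H₀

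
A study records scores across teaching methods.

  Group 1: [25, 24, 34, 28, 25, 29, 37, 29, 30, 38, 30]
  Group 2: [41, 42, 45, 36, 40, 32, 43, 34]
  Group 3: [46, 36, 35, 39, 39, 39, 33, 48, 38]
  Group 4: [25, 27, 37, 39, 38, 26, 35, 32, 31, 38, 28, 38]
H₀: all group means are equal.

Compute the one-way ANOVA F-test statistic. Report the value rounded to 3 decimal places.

Group means [29.91, 39.12, 39.22, 32.83], grand mean 34.725
SSB = Σnᵢ(x̄ᵢ−x̄)² = 634.969; SSW = ΣΣ(x−x̄ᵢ)² = 871.006
MSB = 634.969/3 = 211.6562; MSW = 871.006/36 = 24.1946
F = MSB/MSW = 8.7481
df = (3, 36)

test statistic = 8.748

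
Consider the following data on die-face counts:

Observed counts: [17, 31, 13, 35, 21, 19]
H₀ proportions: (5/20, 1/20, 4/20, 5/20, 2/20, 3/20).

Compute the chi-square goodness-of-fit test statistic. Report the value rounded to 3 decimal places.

n = 136; E_i = n·p_i = [34.00, 6.80, 27.20, 34.00, 13.60, 20.40]
χ² = (17−34.00)²/34.00 + (31−6.80)²/6.80 + (13−27.20)²/27.20 + (35−34.00)²/34.00 + (21−13.60)²/13.60 + (19−20.40)²/20.40 = 106.1887
df = 5

test statistic = 106.189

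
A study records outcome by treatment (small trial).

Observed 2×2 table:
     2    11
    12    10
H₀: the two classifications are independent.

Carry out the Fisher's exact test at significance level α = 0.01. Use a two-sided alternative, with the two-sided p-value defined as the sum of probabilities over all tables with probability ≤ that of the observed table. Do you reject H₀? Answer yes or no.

Margins: r₁=13, r₂=22, c₁=14, c₂=21, n=35
p_obs = C(13,2)·C(22,12)/C(35,14); sum pmf over tables with pmf ≤ p_obs
p-value (two-sided) = 0.03374
At α=0.01: p ≥ α → fail to reject H₀

reject H₀: no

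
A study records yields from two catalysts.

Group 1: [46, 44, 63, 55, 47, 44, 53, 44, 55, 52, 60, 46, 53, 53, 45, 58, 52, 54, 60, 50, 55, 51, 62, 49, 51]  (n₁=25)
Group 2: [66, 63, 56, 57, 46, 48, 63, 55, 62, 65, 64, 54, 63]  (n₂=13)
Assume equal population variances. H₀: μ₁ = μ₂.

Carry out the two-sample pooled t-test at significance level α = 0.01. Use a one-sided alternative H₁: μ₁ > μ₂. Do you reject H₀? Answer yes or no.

x̄₁=52.080, s₁=5.671, n₁=25
x̄₂=58.615, s₂=6.513, n₂=13
s_p² = [24·5.671² + 12·6.513²]/36 = 35.5810
SE = √(s_p²·(1/25+1/13)) = 2.0397
t = (52.080−58.615)/2.0397 = -3.2041
df = 36
p-value (one-sided, H₁ greater) = 0.99858
At α=0.01: p ≥ α → fail to reject H₀

reject H₀: no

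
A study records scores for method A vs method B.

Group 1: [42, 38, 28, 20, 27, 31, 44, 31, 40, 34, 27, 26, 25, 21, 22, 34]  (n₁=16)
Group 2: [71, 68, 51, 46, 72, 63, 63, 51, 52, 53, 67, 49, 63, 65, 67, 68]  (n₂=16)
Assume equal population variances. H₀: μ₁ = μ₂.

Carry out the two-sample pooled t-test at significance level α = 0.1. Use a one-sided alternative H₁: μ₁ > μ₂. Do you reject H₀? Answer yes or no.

x̄₁=30.625, s₁=7.482, n₁=16
x̄₂=60.562, s₂=8.679, n₂=16
s_p² = [15·7.482² + 15·8.679²]/30 = 65.6562
SE = √(s_p²·(1/16+1/16)) = 2.8648
t = (30.625−60.562)/2.8648 = -10.4501
df = 30
p-value (one-sided, H₁ greater) = 1.00000
At α=0.1: p ≥ α → fail to reject H₀

reject H₀: no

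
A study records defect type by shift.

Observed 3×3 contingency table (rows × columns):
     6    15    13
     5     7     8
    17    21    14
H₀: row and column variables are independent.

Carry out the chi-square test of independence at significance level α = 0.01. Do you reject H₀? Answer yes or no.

reject H₀: no

Row totals [34, 20, 52], col totals [28, 43, 35], n=106
χ² = (6−8.98)²/8.98 + (15−13.79)²/13.79 + (13−11.23)²/11.23 + (5−5.28)²/5.28 + (7−8.11)²/8.11 + (8−6.60)²/6.60 + (17−13.74)²/13.74 + (21−21.09)²/21.09 + (14−17.17)²/17.17 = 3.1999
df = 4
p-value (upper-tail) = 0.52495
At α=0.01: p ≥ α → fail to reject H₀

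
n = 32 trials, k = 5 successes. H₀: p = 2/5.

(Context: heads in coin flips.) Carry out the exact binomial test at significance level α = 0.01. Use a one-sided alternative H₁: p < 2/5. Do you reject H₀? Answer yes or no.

Exact binomial: n=32, k=5, p₀=2/5=0.4000
P(X≤5) from Σ C(n,i)·p₀^i·(1−p₀)^(n−i)
p-value (one-sided, H₁ less) = 0.00281
At α=0.01: p < α → reject H₀

reject H₀: yes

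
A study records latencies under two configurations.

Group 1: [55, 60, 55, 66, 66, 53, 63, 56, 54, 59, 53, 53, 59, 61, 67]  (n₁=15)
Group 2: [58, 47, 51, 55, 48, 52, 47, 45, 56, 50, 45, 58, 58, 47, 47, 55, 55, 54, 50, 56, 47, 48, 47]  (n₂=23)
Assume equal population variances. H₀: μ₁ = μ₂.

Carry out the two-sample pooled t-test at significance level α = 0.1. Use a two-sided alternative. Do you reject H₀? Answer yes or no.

reject H₀: yes

x̄₁=58.667, s₁=5.038, n₁=15
x̄₂=51.130, s₂=4.485, n₂=23
s_p² = [14·5.038² + 22·4.485²]/36 = 22.1651
SE = √(s_p²·(1/15+1/23)) = 1.5625
t = (58.667−51.130)/1.5625 = 4.8232
df = 36
p-value (two-sided) = 0.00003
At α=0.1: p < α → reject H₀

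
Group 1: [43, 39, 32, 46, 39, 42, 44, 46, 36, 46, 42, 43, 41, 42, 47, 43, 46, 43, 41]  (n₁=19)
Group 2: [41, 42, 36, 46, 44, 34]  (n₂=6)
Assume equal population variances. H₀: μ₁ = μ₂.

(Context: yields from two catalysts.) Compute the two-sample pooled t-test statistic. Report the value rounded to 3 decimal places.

test statistic = 0.895

x̄₁=42.158, s₁=3.746, n₁=19
x̄₂=40.500, s₂=4.637, n₂=6
s_p² = [18·3.746² + 5·4.637²]/23 = 15.6533
SE = √(s_p²·(1/19+1/6)) = 1.8528
t = (42.158−40.500)/1.8528 = 0.8948
df = 23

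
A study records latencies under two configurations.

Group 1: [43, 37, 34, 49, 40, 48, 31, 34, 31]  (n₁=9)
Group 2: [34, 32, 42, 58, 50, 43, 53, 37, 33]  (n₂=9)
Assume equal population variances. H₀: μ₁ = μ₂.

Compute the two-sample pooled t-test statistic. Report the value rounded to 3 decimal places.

test statistic = -1.000

x̄₁=38.556, s₁=6.876, n₁=9
x̄₂=42.444, s₂=9.422, n₂=9
s_p² = [8·6.876² + 8·9.422²]/16 = 68.0278
SE = √(s_p²·(1/9+1/9)) = 3.8881
t = (38.556−42.444)/3.8881 = -1.0002
df = 16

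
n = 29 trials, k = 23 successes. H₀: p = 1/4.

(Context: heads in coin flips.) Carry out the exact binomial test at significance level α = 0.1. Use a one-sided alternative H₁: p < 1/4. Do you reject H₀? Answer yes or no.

Exact binomial: n=29, k=23, p₀=1/4=0.2500
P(X≤23) from Σ C(n,i)·p₀^i·(1−p₀)^(n−i)
p-value (one-sided, H₁ less) = 1.00000
At α=0.1: p ≥ α → fail to reject H₀

reject H₀: no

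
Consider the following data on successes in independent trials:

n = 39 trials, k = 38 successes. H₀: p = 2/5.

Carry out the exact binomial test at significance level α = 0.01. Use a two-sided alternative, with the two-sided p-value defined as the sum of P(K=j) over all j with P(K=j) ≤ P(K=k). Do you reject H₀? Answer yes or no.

reject H₀: yes

Exact binomial: n=39, k=38, p₀=2/5=0.4000
P(X=j) = C(n,j)·p₀^j·(1−p₀)^(n−j); p = Σ P(X=j) over j with P(X=j) ≤ P(X=38)
p-value (two-sided) = 0.00000
At α=0.01: p < α → reject H₀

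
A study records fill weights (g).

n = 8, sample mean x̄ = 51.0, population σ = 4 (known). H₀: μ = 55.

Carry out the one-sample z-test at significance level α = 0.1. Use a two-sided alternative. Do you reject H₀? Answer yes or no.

reject H₀: yes

SE = σ/√n = 4/√8 = 1.4142
z = (x̄−μ₀)/SE = (51.0−55)/1.4142 = -2.8284
p-value (two-sided) = 0.00468
At α=0.1: p < α → reject H₀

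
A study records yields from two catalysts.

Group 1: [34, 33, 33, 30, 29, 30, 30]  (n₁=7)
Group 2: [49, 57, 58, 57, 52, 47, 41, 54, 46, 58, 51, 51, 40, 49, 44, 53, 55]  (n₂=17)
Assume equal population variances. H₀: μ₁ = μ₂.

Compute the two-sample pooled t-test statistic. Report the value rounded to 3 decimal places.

x̄₁=31.286, s₁=1.976, n₁=7
x̄₂=50.706, s₂=5.687, n₂=17
s_p² = [6·1.976² + 16·5.687²]/22 = 24.5890
SE = √(s_p²·(1/7+1/17)) = 2.2269
t = (31.286−50.706)/2.2269 = -8.7207
df = 22

test statistic = -8.721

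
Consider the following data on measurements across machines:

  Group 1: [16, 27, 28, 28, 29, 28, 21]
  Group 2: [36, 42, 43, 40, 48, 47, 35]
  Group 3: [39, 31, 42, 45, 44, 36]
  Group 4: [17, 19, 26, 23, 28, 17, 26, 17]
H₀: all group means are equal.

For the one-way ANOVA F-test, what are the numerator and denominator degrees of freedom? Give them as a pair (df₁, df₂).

k = 4 groups, N = 28 total
df = (k−1, N−k) = (4−1, 28−4) = (3, 24)

degrees of freedom = [3, 24]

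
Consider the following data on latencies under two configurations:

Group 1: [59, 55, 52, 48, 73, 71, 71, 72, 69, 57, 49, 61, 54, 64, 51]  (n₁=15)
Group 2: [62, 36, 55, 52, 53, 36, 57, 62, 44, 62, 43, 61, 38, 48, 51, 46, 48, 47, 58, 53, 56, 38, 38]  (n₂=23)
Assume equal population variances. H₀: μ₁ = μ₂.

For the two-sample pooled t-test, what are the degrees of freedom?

degrees of freedom = 36

df = n₁ + n₂ − 2 = 15 + 23 − 2 = 36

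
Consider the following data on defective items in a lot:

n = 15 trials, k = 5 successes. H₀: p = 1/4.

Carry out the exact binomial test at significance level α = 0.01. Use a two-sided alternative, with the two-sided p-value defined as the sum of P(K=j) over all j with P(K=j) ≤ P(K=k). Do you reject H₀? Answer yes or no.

reject H₀: no

Exact binomial: n=15, k=5, p₀=1/4=0.2500
P(X=j) = C(n,j)·p₀^j·(1−p₀)^(n−j); p = Σ P(X=j) over j with P(X=j) ≤ P(X=5)
p-value (two-sided) = 0.54960
At α=0.01: p ≥ α → fail to reject H₀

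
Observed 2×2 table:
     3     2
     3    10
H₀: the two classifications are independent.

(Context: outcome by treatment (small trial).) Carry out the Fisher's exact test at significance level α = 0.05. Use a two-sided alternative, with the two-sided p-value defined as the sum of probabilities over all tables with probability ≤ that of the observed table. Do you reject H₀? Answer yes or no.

reject H₀: no

Margins: r₁=5, r₂=13, c₁=6, c₂=12, n=18
p_obs = C(5,3)·C(13,3)/C(18,6); sum pmf over tables with pmf ≤ p_obs
p-value (two-sided) = 0.26821
At α=0.05: p ≥ α → fail to reject H₀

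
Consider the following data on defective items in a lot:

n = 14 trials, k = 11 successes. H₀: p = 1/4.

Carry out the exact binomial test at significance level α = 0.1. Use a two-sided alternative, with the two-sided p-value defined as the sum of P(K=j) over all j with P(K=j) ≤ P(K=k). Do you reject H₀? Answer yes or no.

Exact binomial: n=14, k=11, p₀=1/4=0.2500
P(X=j) = C(n,j)·p₀^j·(1−p₀)^(n−j); p = Σ P(X=j) over j with P(X=j) ≤ P(X=11)
p-value (two-sided) = 0.00004
At α=0.1: p < α → reject H₀

reject H₀: yes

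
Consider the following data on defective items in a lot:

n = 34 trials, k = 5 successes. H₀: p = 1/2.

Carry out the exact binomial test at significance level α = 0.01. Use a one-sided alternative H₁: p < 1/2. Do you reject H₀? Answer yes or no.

reject H₀: yes

Exact binomial: n=34, k=5, p₀=1/2=0.5000
P(X≤5) from Σ C(n,i)·p₀^i·(1−p₀)^(n−i)
p-value (one-sided, H₁ less) = 0.00002
At α=0.01: p < α → reject H₀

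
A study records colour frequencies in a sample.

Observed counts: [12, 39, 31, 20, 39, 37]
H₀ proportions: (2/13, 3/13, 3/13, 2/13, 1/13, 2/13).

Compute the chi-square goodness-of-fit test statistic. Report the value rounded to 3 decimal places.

test statistic = 63.364

n = 178; E_i = n·p_i = [27.38, 41.08, 41.08, 27.38, 13.69, 27.38]
χ² = (12−27.38)²/27.38 + (39−41.08)²/41.08 + (31−41.08)²/41.08 + (20−27.38)²/27.38 + (39−13.69)²/13.69 + (37−27.38)²/27.38 = 63.3642
df = 5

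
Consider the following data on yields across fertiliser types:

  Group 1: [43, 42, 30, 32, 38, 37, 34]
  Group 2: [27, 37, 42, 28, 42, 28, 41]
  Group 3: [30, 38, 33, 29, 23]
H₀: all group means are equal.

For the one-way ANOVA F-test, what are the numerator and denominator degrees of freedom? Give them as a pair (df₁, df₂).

degrees of freedom = [2, 16]

k = 3 groups, N = 19 total
df = (k−1, N−k) = (3−1, 19−3) = (2, 16)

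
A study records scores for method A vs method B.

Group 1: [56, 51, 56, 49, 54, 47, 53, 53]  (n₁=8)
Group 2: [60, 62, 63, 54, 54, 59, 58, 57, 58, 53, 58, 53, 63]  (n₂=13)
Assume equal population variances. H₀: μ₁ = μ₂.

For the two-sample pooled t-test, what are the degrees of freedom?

df = n₁ + n₂ − 2 = 8 + 13 − 2 = 19

degrees of freedom = 19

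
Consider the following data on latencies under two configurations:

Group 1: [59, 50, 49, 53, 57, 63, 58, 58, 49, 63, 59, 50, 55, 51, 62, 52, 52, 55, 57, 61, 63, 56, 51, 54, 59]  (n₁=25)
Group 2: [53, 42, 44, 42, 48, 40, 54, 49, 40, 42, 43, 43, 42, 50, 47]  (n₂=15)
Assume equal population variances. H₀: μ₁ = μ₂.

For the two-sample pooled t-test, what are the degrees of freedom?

degrees of freedom = 38

df = n₁ + n₂ − 2 = 25 + 15 − 2 = 38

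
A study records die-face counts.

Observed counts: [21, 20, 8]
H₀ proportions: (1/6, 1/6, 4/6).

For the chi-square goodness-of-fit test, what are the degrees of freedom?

degrees of freedom = 2

df = k − 1 = 3 − 1 = 2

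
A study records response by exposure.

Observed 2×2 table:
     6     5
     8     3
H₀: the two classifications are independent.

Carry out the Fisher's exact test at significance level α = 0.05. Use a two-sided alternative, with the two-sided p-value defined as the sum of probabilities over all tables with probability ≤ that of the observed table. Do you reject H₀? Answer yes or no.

reject H₀: no

Margins: r₁=11, r₂=11, c₁=14, c₂=8, n=22
p_obs = C(11,6)·C(11,8)/C(22,14); sum pmf over tables with pmf ≤ p_obs
p-value (two-sided) = 0.65944
At α=0.05: p ≥ α → fail to reject H₀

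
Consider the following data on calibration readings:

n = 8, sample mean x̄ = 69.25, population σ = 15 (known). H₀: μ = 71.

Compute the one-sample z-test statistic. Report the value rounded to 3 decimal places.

test statistic = -0.330

SE = σ/√n = 15/√8 = 5.3033
z = (x̄−μ₀)/SE = (69.25−71)/5.3033 = -0.3300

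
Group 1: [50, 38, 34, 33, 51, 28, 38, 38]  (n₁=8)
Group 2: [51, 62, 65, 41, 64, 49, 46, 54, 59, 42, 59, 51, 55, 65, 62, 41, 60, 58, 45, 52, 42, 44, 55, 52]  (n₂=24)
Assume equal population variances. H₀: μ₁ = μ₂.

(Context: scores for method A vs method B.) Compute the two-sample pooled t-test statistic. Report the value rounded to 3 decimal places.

x̄₁=38.750, s₁=8.013, n₁=8
x̄₂=53.083, s₂=8.010, n₂=24
s_p² = [7·8.013² + 23·8.010²]/30 = 64.1778
SE = √(s_p²·(1/8+1/24)) = 3.2705
t = (38.750−53.083)/3.2705 = -4.3826
df = 30

test statistic = -4.383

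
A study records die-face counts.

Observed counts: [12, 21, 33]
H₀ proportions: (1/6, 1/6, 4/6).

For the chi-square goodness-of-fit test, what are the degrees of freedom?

degrees of freedom = 2

df = k − 1 = 3 − 1 = 2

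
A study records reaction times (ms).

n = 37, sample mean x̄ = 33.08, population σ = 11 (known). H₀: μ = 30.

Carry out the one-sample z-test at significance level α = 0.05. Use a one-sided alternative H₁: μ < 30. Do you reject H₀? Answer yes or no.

reject H₀: no

SE = σ/√n = 11/√37 = 1.8084
z = (x̄−μ₀)/SE = (33.08−30)/1.8084 = 1.7032
p-value (one-sided, H₁ less) = 0.95573
At α=0.05: p ≥ α → fail to reject H₀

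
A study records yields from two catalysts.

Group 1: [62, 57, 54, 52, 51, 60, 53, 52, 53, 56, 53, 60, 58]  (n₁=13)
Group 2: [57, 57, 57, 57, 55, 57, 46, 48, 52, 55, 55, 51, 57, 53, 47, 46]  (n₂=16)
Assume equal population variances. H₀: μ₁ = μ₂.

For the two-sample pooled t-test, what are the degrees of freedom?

degrees of freedom = 27

df = n₁ + n₂ − 2 = 13 + 16 − 2 = 27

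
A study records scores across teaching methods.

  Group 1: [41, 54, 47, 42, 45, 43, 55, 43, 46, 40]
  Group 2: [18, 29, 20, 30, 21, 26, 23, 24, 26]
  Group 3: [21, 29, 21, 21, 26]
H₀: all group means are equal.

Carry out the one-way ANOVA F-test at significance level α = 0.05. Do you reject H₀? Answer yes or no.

reject H₀: yes

Group means [45.60, 24.11, 23.60], grand mean 32.958
SSB = Σnᵢ(x̄ᵢ−x̄)² = 2740.469; SSW = ΣΣ(x−x̄ᵢ)² = 426.489
MSB = 2740.469/2 = 1370.2347; MSW = 426.489/21 = 20.3090
F = MSB/MSW = 67.4694
df = (2, 21)
p-value (upper-tail) = 0.00000
At α=0.05: p < α → reject H₀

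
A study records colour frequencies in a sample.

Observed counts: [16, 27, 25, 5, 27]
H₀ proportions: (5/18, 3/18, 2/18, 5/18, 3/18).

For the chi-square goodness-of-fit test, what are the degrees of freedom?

df = k − 1 = 5 − 1 = 4

degrees of freedom = 4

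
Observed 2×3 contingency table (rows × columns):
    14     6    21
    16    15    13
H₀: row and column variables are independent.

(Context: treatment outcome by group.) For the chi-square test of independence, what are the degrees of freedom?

degrees of freedom = 2

df = (r−1)(c−1) = (2−1)·(3−1) = 2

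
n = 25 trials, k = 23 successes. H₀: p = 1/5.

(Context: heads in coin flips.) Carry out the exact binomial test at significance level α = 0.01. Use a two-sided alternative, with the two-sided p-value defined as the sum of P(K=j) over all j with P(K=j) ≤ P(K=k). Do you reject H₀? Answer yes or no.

Exact binomial: n=25, k=23, p₀=1/5=0.2000
P(X=j) = C(n,j)·p₀^j·(1−p₀)^(n−j); p = Σ P(X=j) over j with P(X=j) ≤ P(X=23)
p-value (two-sided) = 0.00000
At α=0.01: p < α → reject H₀

reject H₀: yes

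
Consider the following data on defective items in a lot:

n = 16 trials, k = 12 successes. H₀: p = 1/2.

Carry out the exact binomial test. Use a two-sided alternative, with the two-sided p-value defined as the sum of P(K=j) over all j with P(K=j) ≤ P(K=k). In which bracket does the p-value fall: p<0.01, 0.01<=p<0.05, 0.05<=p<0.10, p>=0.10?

Exact binomial: n=16, k=12, p₀=1/2=0.5000
P(X=j) = C(n,j)·p₀^j·(1−p₀)^(n−j); p = Σ P(X=j) over j with P(X=j) ≤ P(X=12)
p-value (two-sided) = 0.07681
→ bracket: 0.05<=p<0.10

p-value bracket: 0.05<=p<0.10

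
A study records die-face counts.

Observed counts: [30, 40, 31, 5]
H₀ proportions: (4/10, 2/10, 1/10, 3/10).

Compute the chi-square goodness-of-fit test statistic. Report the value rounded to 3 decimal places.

test statistic = 82.145

n = 106; E_i = n·p_i = [42.40, 21.20, 10.60, 31.80]
χ² = (30−42.40)²/42.40 + (40−21.20)²/21.20 + (31−10.60)²/10.60 + (5−31.80)²/31.80 = 82.1447
df = 3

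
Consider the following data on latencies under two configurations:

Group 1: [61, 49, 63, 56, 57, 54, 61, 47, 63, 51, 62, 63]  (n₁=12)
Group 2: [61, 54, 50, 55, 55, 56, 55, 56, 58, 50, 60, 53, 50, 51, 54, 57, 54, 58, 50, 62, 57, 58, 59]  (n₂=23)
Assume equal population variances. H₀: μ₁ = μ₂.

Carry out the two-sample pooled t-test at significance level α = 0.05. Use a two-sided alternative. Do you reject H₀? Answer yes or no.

x̄₁=57.250, s₁=5.833, n₁=12
x̄₂=55.348, s₂=3.588, n₂=23
s_p² = [11·5.833² + 22·3.588²]/33 = 19.9233
SE = √(s_p²·(1/12+1/23)) = 1.5895
t = (57.250−55.348)/1.5895 = 1.1967
df = 33
p-value (two-sided) = 0.23994
At α=0.05: p ≥ α → fail to reject H₀

reject H₀: no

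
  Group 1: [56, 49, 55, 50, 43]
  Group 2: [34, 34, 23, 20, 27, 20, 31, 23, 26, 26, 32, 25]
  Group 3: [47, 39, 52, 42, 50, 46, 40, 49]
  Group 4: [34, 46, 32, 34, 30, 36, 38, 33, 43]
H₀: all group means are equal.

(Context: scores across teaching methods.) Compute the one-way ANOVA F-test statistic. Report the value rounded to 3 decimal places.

Group means [50.60, 26.75, 45.62, 36.22], grand mean 37.206
SSB = Σnᵢ(x̄ᵢ−x̄)² = 2784.678; SSW = ΣΣ(x−x̄ᵢ)² = 766.881
MSB = 2784.678/3 = 928.2261; MSW = 766.881/30 = 25.5627
F = MSB/MSW = 36.3118
df = (3, 30)

test statistic = 36.312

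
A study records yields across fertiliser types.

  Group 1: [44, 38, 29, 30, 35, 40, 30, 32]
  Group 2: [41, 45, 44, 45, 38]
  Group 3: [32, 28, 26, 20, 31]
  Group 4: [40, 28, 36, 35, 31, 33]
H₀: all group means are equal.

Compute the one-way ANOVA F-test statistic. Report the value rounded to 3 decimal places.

Group means [34.75, 42.60, 27.40, 33.83], grand mean 34.625
SSB = Σnᵢ(x̄ᵢ−x̄)² = 582.892; SSW = ΣΣ(x−x̄ᵢ)² = 424.733
MSB = 582.892/3 = 194.2972; MSW = 424.733/20 = 21.2367
F = MSB/MSW = 9.1491
df = (3, 20)

test statistic = 9.149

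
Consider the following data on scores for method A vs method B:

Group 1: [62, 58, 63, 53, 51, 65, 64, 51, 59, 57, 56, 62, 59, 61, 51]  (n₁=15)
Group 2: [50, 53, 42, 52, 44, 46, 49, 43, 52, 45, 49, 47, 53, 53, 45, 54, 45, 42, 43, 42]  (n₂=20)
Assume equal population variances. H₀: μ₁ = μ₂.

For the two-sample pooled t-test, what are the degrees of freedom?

df = n₁ + n₂ − 2 = 15 + 20 − 2 = 33

degrees of freedom = 33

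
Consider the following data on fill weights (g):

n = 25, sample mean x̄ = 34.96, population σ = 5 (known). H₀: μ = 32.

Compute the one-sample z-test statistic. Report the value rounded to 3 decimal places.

SE = σ/√n = 5/√25 = 1.0000
z = (x̄−μ₀)/SE = (34.96−32)/1.0000 = 2.9600

test statistic = 2.960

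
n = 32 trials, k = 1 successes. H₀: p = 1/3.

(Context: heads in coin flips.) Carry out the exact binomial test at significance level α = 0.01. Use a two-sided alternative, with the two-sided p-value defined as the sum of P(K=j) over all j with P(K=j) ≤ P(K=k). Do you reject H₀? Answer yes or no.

Exact binomial: n=32, k=1, p₀=1/3=0.3333
P(X=j) = C(n,j)·p₀^j·(1−p₀)^(n−j); p = Σ P(X=j) over j with P(X=j) ≤ P(X=1)
p-value (two-sided) = 0.00008
At α=0.01: p < α → reject H₀

reject H₀: yes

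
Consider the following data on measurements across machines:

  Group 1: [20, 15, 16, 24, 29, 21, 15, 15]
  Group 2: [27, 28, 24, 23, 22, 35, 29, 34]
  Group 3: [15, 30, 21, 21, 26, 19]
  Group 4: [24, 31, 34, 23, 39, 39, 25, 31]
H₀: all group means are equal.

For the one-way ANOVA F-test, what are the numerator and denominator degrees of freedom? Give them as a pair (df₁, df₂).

k = 4 groups, N = 30 total
df = (k−1, N−k) = (4−1, 30−4) = (3, 26)

degrees of freedom = [3, 26]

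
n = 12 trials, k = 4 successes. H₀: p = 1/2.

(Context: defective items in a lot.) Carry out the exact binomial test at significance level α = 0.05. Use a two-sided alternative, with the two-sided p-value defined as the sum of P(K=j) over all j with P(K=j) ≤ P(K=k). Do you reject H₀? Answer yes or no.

reject H₀: no

Exact binomial: n=12, k=4, p₀=1/2=0.5000
P(X=j) = C(n,j)·p₀^j·(1−p₀)^(n−j); p = Σ P(X=j) over j with P(X=j) ≤ P(X=4)
p-value (two-sided) = 0.38770
At α=0.05: p ≥ α → fail to reject H₀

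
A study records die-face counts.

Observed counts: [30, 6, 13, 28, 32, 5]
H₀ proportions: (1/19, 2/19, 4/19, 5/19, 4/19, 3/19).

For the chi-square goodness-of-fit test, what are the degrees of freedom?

df = k − 1 = 6 − 1 = 5

degrees of freedom = 5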